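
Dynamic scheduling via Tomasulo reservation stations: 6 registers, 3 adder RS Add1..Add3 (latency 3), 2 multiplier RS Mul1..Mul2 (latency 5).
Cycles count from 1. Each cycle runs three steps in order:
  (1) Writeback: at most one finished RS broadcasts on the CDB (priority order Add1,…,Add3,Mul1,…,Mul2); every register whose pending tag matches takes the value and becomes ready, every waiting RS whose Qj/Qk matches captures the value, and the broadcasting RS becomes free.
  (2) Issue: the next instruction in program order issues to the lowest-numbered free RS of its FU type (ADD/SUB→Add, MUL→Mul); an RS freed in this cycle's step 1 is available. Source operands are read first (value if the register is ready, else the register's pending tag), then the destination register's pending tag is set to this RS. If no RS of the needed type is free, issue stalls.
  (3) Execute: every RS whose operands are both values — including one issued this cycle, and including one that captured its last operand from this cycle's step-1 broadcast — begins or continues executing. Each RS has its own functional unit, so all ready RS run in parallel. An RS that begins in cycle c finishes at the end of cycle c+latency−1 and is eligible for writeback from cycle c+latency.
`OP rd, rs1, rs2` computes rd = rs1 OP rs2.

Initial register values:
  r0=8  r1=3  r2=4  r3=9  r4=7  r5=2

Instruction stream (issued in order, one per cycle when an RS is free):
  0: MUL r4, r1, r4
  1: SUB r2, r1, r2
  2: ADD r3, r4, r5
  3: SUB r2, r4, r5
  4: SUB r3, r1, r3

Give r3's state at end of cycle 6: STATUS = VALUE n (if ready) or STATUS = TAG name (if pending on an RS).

STATUS = TAG Add1

  c1: issue MUL r4<-Mul1  regs: r0:8,r1:3,r2:4,r3:9,r4:Mul1,r5:2
  c2: issue SUB r2<-Add1  regs: r0:8,r1:3,r2:Add1,r3:9,r4:Mul1,r5:2
  c3: issue ADD r3<-Add2  regs: r0:8,r1:3,r2:Add1,r3:Add2,r4:Mul1,r5:2
  c4: issue SUB r2<-Add3  regs: r0:8,r1:3,r2:Add3,r3:Add2,r4:Mul1,r5:2
  c5: CDB Add1=-1; issue SUB r3<-Add1  regs: r0:8,r1:3,r2:Add3,r3:Add1,r4:Mul1,r5:2
  c6: CDB Mul1=21  regs: r0:8,r1:3,r2:Add3,r3:Add1,r4:21,r5:2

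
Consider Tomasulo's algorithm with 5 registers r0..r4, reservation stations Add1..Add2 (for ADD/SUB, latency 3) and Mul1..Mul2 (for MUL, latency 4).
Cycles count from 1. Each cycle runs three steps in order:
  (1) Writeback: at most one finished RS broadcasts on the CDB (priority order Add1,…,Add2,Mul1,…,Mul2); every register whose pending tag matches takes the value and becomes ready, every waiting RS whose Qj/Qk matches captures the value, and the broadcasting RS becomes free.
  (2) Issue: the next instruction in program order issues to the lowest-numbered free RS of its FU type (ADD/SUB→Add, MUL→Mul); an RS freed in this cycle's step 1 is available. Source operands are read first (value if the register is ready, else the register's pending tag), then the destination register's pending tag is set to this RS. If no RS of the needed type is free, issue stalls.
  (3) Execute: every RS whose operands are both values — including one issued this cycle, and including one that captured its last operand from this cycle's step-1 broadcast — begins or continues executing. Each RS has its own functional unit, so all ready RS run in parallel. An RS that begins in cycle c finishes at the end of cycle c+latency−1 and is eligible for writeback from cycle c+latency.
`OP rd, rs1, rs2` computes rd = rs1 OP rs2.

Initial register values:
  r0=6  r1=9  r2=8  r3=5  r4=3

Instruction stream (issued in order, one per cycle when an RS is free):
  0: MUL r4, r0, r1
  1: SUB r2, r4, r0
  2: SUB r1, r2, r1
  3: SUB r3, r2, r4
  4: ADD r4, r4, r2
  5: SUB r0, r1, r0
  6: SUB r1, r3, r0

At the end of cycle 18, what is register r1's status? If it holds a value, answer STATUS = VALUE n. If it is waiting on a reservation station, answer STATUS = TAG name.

STATUS = VALUE -39

cycle 1: issue MUL r4<-Mul1 // r0:6,r1:9,r2:8,r3:5,r4:Mul1
cycle 2: issue SUB r2<-Add1 // r0:6,r1:9,r2:Add1,r3:5,r4:Mul1
cycle 3: issue SUB r1<-Add2 // r0:6,r1:Add2,r2:Add1,r3:5,r4:Mul1
cycle 4: stall // r0:6,r1:Add2,r2:Add1,r3:5,r4:Mul1
cycle 5: CDB Mul1=54; stall // r0:6,r1:Add2,r2:Add1,r3:5,r4:54
cycle 6: stall // r0:6,r1:Add2,r2:Add1,r3:5,r4:54
cycle 7: stall // r0:6,r1:Add2,r2:Add1,r3:5,r4:54
cycle 8: CDB Add1=48; issue SUB r3<-Add1 // r0:6,r1:Add2,r2:48,r3:Add1,r4:54
cycle 9: stall // r0:6,r1:Add2,r2:48,r3:Add1,r4:54
cycle 10: stall // r0:6,r1:Add2,r2:48,r3:Add1,r4:54
cycle 11: CDB Add1=-6; issue ADD r4<-Add1 // r0:6,r1:Add2,r2:48,r3:-6,r4:Add1
cycle 12: CDB Add2=39; issue SUB r0<-Add2 // r0:Add2,r1:39,r2:48,r3:-6,r4:Add1
cycle 13: stall // r0:Add2,r1:39,r2:48,r3:-6,r4:Add1
cycle 14: CDB Add1=102; issue SUB r1<-Add1 // r0:Add2,r1:Add1,r2:48,r3:-6,r4:102
cycle 15: CDB Add2=33 // r0:33,r1:Add1,r2:48,r3:-6,r4:102
cycle 16: - // r0:33,r1:Add1,r2:48,r3:-6,r4:102
cycle 17: - // r0:33,r1:Add1,r2:48,r3:-6,r4:102
cycle 18: CDB Add1=-39 // r0:33,r1:-39,r2:48,r3:-6,r4:102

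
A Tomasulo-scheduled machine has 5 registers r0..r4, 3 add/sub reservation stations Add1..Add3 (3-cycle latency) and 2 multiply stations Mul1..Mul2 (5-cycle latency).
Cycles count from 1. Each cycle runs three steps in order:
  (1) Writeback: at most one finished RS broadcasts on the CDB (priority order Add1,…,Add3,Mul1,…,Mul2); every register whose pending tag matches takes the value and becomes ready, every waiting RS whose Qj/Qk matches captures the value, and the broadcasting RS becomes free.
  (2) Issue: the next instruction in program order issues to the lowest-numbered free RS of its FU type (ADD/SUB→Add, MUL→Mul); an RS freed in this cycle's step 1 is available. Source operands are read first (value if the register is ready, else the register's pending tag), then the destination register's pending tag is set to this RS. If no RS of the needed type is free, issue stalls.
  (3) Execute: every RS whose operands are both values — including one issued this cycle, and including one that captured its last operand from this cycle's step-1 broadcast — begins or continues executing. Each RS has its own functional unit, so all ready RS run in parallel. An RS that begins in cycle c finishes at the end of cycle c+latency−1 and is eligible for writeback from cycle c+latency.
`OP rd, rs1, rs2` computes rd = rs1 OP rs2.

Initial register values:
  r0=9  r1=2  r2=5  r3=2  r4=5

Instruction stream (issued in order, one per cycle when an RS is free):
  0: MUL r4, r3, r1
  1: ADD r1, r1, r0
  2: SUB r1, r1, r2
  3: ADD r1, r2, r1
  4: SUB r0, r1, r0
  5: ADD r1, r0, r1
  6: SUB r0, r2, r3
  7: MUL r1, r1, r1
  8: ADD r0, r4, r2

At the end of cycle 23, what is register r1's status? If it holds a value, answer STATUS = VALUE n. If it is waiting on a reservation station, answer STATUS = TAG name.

  c1: issue MUL r4<-Mul1  regs: r0:9,r1:2,r2:5,r3:2,r4:Mul1
  c2: issue ADD r1<-Add1  regs: r0:9,r1:Add1,r2:5,r3:2,r4:Mul1
  c3: issue SUB r1<-Add2  regs: r0:9,r1:Add2,r2:5,r3:2,r4:Mul1
  c4: issue ADD r1<-Add3  regs: r0:9,r1:Add3,r2:5,r3:2,r4:Mul1
  c5: CDB Add1=11; issue SUB r0<-Add1  regs: r0:Add1,r1:Add3,r2:5,r3:2,r4:Mul1
  c6: CDB Mul1=4; stall  regs: r0:Add1,r1:Add3,r2:5,r3:2,r4:4
  c7: stall  regs: r0:Add1,r1:Add3,r2:5,r3:2,r4:4
  c8: CDB Add2=6; issue ADD r1<-Add2  regs: r0:Add1,r1:Add2,r2:5,r3:2,r4:4
  c9: stall  regs: r0:Add1,r1:Add2,r2:5,r3:2,r4:4
  c10: stall  regs: r0:Add1,r1:Add2,r2:5,r3:2,r4:4
  c11: CDB Add3=11; issue SUB r0<-Add3  regs: r0:Add3,r1:Add2,r2:5,r3:2,r4:4
  c12: issue MUL r1<-Mul1  regs: r0:Add3,r1:Mul1,r2:5,r3:2,r4:4
  c13: stall  regs: r0:Add3,r1:Mul1,r2:5,r3:2,r4:4
  c14: CDB Add1=2; issue ADD r0<-Add1  regs: r0:Add1,r1:Mul1,r2:5,r3:2,r4:4
  c15: CDB Add3=3  regs: r0:Add1,r1:Mul1,r2:5,r3:2,r4:4
  c16: -  regs: r0:Add1,r1:Mul1,r2:5,r3:2,r4:4
  c17: CDB Add1=9  regs: r0:9,r1:Mul1,r2:5,r3:2,r4:4
  c18: CDB Add2=13  regs: r0:9,r1:Mul1,r2:5,r3:2,r4:4
  c19: -  regs: r0:9,r1:Mul1,r2:5,r3:2,r4:4
  c20: -  regs: r0:9,r1:Mul1,r2:5,r3:2,r4:4
  c21: -  regs: r0:9,r1:Mul1,r2:5,r3:2,r4:4
  c22: -  regs: r0:9,r1:Mul1,r2:5,r3:2,r4:4
  c23: CDB Mul1=169  regs: r0:9,r1:169,r2:5,r3:2,r4:4

STATUS = VALUE 169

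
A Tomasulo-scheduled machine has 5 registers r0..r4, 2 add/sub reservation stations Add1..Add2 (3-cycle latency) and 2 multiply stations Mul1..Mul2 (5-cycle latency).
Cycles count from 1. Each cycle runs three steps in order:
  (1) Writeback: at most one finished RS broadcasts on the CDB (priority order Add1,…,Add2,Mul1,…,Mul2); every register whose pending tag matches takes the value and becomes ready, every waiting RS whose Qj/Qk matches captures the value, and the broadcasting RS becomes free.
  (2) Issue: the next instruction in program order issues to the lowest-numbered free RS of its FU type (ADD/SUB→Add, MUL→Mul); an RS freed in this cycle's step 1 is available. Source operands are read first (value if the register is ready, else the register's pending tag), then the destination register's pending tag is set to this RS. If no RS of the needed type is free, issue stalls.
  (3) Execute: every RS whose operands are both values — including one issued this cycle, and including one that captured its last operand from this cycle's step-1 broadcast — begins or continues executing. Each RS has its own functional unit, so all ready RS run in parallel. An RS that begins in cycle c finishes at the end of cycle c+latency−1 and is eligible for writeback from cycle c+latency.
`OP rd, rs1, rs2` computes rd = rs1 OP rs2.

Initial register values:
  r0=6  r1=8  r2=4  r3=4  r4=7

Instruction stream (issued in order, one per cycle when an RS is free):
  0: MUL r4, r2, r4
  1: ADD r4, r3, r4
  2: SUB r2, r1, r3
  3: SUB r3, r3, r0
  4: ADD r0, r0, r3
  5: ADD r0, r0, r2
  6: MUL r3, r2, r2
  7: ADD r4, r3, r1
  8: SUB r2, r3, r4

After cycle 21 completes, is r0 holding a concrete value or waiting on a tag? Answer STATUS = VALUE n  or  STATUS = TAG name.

STATUS = VALUE 8

c1: issue MUL r4<-Mul1 | r0:6,r1:8,r2:4,r3:4,r4:Mul1
c2: issue ADD r4<-Add1 | r0:6,r1:8,r2:4,r3:4,r4:Add1
c3: issue SUB r2<-Add2 | r0:6,r1:8,r2:Add2,r3:4,r4:Add1
c4: stall | r0:6,r1:8,r2:Add2,r3:4,r4:Add1
c5: stall | r0:6,r1:8,r2:Add2,r3:4,r4:Add1
c6: CDB Add2=4; issue SUB r3<-Add2 | r0:6,r1:8,r2:4,r3:Add2,r4:Add1
c7: CDB Mul1=28; stall | r0:6,r1:8,r2:4,r3:Add2,r4:Add1
c8: stall | r0:6,r1:8,r2:4,r3:Add2,r4:Add1
c9: CDB Add2=-2; issue ADD r0<-Add2 | r0:Add2,r1:8,r2:4,r3:-2,r4:Add1
c10: CDB Add1=32; issue ADD r0<-Add1 | r0:Add1,r1:8,r2:4,r3:-2,r4:32
c11: issue MUL r3<-Mul1 | r0:Add1,r1:8,r2:4,r3:Mul1,r4:32
c12: CDB Add2=4; issue ADD r4<-Add2 | r0:Add1,r1:8,r2:4,r3:Mul1,r4:Add2
c13: stall | r0:Add1,r1:8,r2:4,r3:Mul1,r4:Add2
c14: stall | r0:Add1,r1:8,r2:4,r3:Mul1,r4:Add2
c15: CDB Add1=8; issue SUB r2<-Add1 | r0:8,r1:8,r2:Add1,r3:Mul1,r4:Add2
c16: CDB Mul1=16 | r0:8,r1:8,r2:Add1,r3:16,r4:Add2
c17: - | r0:8,r1:8,r2:Add1,r3:16,r4:Add2
c18: - | r0:8,r1:8,r2:Add1,r3:16,r4:Add2
c19: CDB Add2=24 | r0:8,r1:8,r2:Add1,r3:16,r4:24
c20: - | r0:8,r1:8,r2:Add1,r3:16,r4:24
c21: - | r0:8,r1:8,r2:Add1,r3:16,r4:24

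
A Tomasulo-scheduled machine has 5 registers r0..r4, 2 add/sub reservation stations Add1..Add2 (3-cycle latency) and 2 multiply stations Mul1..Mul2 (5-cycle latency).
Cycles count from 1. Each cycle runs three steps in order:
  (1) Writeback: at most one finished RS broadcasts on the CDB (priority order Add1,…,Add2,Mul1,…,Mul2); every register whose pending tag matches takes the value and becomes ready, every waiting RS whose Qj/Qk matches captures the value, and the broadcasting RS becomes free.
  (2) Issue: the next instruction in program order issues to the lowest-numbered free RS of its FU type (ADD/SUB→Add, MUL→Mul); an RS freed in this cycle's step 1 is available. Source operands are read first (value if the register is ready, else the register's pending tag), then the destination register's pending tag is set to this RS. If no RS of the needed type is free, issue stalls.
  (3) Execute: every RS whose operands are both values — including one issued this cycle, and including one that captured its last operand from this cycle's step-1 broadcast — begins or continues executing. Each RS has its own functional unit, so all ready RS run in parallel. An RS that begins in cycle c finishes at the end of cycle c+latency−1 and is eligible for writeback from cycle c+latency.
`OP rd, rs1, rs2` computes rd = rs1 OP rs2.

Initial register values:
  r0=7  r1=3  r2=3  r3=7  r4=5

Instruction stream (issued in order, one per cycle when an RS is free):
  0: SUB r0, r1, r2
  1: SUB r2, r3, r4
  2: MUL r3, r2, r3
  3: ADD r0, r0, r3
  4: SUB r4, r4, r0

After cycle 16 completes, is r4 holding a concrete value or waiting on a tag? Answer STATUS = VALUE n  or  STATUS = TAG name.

STATUS = VALUE -9

  c1: issue SUB r0<-Add1  regs: r0:Add1,r1:3,r2:3,r3:7,r4:5
  c2: issue SUB r2<-Add2  regs: r0:Add1,r1:3,r2:Add2,r3:7,r4:5
  c3: issue MUL r3<-Mul1  regs: r0:Add1,r1:3,r2:Add2,r3:Mul1,r4:5
  c4: CDB Add1=0; issue ADD r0<-Add1  regs: r0:Add1,r1:3,r2:Add2,r3:Mul1,r4:5
  c5: CDB Add2=2; issue SUB r4<-Add2  regs: r0:Add1,r1:3,r2:2,r3:Mul1,r4:Add2
  c6: -  regs: r0:Add1,r1:3,r2:2,r3:Mul1,r4:Add2
  c7: -  regs: r0:Add1,r1:3,r2:2,r3:Mul1,r4:Add2
  c8: -  regs: r0:Add1,r1:3,r2:2,r3:Mul1,r4:Add2
  c9: -  regs: r0:Add1,r1:3,r2:2,r3:Mul1,r4:Add2
  c10: CDB Mul1=14  regs: r0:Add1,r1:3,r2:2,r3:14,r4:Add2
  c11: -  regs: r0:Add1,r1:3,r2:2,r3:14,r4:Add2
  c12: -  regs: r0:Add1,r1:3,r2:2,r3:14,r4:Add2
  c13: CDB Add1=14  regs: r0:14,r1:3,r2:2,r3:14,r4:Add2
  c14: -  regs: r0:14,r1:3,r2:2,r3:14,r4:Add2
  c15: -  regs: r0:14,r1:3,r2:2,r3:14,r4:Add2
  c16: CDB Add2=-9  regs: r0:14,r1:3,r2:2,r3:14,r4:-9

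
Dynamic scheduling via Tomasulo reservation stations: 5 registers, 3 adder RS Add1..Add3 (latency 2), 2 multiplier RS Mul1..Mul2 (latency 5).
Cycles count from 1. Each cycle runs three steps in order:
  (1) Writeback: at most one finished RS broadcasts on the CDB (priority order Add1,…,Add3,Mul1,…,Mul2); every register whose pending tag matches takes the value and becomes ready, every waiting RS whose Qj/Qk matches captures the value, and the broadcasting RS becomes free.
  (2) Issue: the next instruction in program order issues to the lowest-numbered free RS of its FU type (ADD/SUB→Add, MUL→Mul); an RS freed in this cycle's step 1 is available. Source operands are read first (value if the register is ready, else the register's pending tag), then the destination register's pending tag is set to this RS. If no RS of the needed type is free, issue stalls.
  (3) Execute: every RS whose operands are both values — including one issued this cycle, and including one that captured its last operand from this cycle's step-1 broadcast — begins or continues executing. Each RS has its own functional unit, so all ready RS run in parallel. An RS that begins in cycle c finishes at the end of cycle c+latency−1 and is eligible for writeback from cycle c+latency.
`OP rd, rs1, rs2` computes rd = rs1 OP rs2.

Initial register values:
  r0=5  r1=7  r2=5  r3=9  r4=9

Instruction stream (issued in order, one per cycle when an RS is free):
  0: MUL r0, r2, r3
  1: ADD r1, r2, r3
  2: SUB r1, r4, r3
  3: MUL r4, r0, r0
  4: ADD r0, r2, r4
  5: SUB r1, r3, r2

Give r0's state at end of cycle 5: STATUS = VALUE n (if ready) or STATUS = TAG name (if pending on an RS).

  c1: issue MUL r0<-Mul1  regs: r0:Mul1,r1:7,r2:5,r3:9,r4:9
  c2: issue ADD r1<-Add1  regs: r0:Mul1,r1:Add1,r2:5,r3:9,r4:9
  c3: issue SUB r1<-Add2  regs: r0:Mul1,r1:Add2,r2:5,r3:9,r4:9
  c4: CDB Add1=14; issue MUL r4<-Mul2  regs: r0:Mul1,r1:Add2,r2:5,r3:9,r4:Mul2
  c5: CDB Add2=0; issue ADD r0<-Add1  regs: r0:Add1,r1:0,r2:5,r3:9,r4:Mul2

STATUS = TAG Add1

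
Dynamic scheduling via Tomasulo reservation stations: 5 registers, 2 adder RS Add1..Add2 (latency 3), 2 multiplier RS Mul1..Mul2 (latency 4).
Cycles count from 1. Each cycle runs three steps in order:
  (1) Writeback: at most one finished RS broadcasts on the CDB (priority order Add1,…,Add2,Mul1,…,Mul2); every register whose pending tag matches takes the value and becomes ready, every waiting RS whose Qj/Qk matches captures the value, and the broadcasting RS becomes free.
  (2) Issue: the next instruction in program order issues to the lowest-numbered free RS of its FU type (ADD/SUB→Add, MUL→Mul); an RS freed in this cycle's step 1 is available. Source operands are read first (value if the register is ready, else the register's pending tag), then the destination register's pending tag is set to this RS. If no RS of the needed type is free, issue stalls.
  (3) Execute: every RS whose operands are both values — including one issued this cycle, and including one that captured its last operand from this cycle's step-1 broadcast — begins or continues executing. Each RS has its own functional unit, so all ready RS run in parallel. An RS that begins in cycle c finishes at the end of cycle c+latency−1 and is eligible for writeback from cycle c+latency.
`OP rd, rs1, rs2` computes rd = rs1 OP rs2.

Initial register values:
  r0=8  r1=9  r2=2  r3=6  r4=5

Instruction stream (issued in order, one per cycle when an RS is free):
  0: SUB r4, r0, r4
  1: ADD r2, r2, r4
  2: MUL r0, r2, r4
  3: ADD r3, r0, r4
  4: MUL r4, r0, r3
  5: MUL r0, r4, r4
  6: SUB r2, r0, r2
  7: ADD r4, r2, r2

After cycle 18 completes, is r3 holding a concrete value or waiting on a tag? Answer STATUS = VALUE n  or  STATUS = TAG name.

STATUS = VALUE 18

  c1: issue SUB r4<-Add1  regs: r0:8,r1:9,r2:2,r3:6,r4:Add1
  c2: issue ADD r2<-Add2  regs: r0:8,r1:9,r2:Add2,r3:6,r4:Add1
  c3: issue MUL r0<-Mul1  regs: r0:Mul1,r1:9,r2:Add2,r3:6,r4:Add1
  c4: CDB Add1=3; issue ADD r3<-Add1  regs: r0:Mul1,r1:9,r2:Add2,r3:Add1,r4:3
  c5: issue MUL r4<-Mul2  regs: r0:Mul1,r1:9,r2:Add2,r3:Add1,r4:Mul2
  c6: stall  regs: r0:Mul1,r1:9,r2:Add2,r3:Add1,r4:Mul2
  c7: CDB Add2=5; stall  regs: r0:Mul1,r1:9,r2:5,r3:Add1,r4:Mul2
  c8: stall  regs: r0:Mul1,r1:9,r2:5,r3:Add1,r4:Mul2
  c9: stall  regs: r0:Mul1,r1:9,r2:5,r3:Add1,r4:Mul2
  c10: stall  regs: r0:Mul1,r1:9,r2:5,r3:Add1,r4:Mul2
  c11: CDB Mul1=15; issue MUL r0<-Mul1  regs: r0:Mul1,r1:9,r2:5,r3:Add1,r4:Mul2
  c12: issue SUB r2<-Add2  regs: r0:Mul1,r1:9,r2:Add2,r3:Add1,r4:Mul2
  c13: stall  regs: r0:Mul1,r1:9,r2:Add2,r3:Add1,r4:Mul2
  c14: CDB Add1=18; issue ADD r4<-Add1  regs: r0:Mul1,r1:9,r2:Add2,r3:18,r4:Add1
  c15: -  regs: r0:Mul1,r1:9,r2:Add2,r3:18,r4:Add1
  c16: -  regs: r0:Mul1,r1:9,r2:Add2,r3:18,r4:Add1
  c17: -  regs: r0:Mul1,r1:9,r2:Add2,r3:18,r4:Add1
  c18: CDB Mul2=270  regs: r0:Mul1,r1:9,r2:Add2,r3:18,r4:Add1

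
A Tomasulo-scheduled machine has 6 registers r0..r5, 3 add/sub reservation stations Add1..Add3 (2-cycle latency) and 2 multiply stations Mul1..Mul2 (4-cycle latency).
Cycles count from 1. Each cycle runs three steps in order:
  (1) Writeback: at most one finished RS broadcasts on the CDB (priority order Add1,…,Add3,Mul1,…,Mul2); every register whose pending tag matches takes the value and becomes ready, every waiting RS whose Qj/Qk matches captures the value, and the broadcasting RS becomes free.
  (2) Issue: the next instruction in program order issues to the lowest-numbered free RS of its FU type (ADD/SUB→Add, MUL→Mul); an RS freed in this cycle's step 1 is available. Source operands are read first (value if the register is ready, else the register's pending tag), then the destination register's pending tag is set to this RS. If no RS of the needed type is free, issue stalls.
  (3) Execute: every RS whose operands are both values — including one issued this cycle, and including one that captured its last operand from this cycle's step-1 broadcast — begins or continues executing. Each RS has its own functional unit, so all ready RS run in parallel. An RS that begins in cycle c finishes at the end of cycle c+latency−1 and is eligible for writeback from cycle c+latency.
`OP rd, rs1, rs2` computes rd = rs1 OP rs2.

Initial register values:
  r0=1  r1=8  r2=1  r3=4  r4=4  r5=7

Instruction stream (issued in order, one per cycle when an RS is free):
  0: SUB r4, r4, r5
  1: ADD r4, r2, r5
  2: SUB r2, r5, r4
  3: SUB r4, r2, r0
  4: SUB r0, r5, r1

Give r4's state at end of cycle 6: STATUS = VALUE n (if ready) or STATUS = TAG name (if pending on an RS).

STATUS = TAG Add2

c1: issue SUB r4<-Add1 | r0:1,r1:8,r2:1,r3:4,r4:Add1,r5:7
c2: issue ADD r4<-Add2 | r0:1,r1:8,r2:1,r3:4,r4:Add2,r5:7
c3: CDB Add1=-3; issue SUB r2<-Add1 | r0:1,r1:8,r2:Add1,r3:4,r4:Add2,r5:7
c4: CDB Add2=8; issue SUB r4<-Add2 | r0:1,r1:8,r2:Add1,r3:4,r4:Add2,r5:7
c5: issue SUB r0<-Add3 | r0:Add3,r1:8,r2:Add1,r3:4,r4:Add2,r5:7
c6: CDB Add1=-1 | r0:Add3,r1:8,r2:-1,r3:4,r4:Add2,r5:7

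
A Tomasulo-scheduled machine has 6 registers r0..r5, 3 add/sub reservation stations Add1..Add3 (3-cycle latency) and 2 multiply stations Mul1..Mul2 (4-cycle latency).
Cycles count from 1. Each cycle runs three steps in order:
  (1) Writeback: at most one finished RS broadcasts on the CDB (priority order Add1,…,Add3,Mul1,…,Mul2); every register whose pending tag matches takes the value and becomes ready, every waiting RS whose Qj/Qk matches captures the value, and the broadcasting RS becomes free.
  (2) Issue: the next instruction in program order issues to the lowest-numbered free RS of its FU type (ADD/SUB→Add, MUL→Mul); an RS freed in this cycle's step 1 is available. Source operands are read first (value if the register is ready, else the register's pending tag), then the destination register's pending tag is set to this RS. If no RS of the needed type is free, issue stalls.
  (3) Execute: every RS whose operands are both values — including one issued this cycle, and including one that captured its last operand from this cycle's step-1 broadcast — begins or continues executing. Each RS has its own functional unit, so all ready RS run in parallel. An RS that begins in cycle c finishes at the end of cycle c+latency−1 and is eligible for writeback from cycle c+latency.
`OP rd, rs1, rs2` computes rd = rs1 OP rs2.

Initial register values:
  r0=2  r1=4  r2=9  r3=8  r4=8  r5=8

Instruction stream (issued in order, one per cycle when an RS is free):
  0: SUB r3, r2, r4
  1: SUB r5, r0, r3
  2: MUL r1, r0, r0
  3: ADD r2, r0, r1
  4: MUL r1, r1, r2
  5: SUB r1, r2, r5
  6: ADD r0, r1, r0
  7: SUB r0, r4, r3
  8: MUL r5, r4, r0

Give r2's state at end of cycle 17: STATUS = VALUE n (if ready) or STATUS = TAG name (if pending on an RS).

STATUS = VALUE 6

cycle 1: issue SUB r3<-Add1 // r0:2,r1:4,r2:9,r3:Add1,r4:8,r5:8
cycle 2: issue SUB r5<-Add2 // r0:2,r1:4,r2:9,r3:Add1,r4:8,r5:Add2
cycle 3: issue MUL r1<-Mul1 // r0:2,r1:Mul1,r2:9,r3:Add1,r4:8,r5:Add2
cycle 4: CDB Add1=1; issue ADD r2<-Add1 // r0:2,r1:Mul1,r2:Add1,r3:1,r4:8,r5:Add2
cycle 5: issue MUL r1<-Mul2 // r0:2,r1:Mul2,r2:Add1,r3:1,r4:8,r5:Add2
cycle 6: issue SUB r1<-Add3 // r0:2,r1:Add3,r2:Add1,r3:1,r4:8,r5:Add2
cycle 7: CDB Add2=1; issue ADD r0<-Add2 // r0:Add2,r1:Add3,r2:Add1,r3:1,r4:8,r5:1
cycle 8: CDB Mul1=4; stall // r0:Add2,r1:Add3,r2:Add1,r3:1,r4:8,r5:1
cycle 9: stall // r0:Add2,r1:Add3,r2:Add1,r3:1,r4:8,r5:1
cycle 10: stall // r0:Add2,r1:Add3,r2:Add1,r3:1,r4:8,r5:1
cycle 11: CDB Add1=6; issue SUB r0<-Add1 // r0:Add1,r1:Add3,r2:6,r3:1,r4:8,r5:1
cycle 12: issue MUL r5<-Mul1 // r0:Add1,r1:Add3,r2:6,r3:1,r4:8,r5:Mul1
cycle 13: - // r0:Add1,r1:Add3,r2:6,r3:1,r4:8,r5:Mul1
cycle 14: CDB Add1=7 // r0:7,r1:Add3,r2:6,r3:1,r4:8,r5:Mul1
cycle 15: CDB Add3=5 // r0:7,r1:5,r2:6,r3:1,r4:8,r5:Mul1
cycle 16: CDB Mul2=24 // r0:7,r1:5,r2:6,r3:1,r4:8,r5:Mul1
cycle 17: - // r0:7,r1:5,r2:6,r3:1,r4:8,r5:Mul1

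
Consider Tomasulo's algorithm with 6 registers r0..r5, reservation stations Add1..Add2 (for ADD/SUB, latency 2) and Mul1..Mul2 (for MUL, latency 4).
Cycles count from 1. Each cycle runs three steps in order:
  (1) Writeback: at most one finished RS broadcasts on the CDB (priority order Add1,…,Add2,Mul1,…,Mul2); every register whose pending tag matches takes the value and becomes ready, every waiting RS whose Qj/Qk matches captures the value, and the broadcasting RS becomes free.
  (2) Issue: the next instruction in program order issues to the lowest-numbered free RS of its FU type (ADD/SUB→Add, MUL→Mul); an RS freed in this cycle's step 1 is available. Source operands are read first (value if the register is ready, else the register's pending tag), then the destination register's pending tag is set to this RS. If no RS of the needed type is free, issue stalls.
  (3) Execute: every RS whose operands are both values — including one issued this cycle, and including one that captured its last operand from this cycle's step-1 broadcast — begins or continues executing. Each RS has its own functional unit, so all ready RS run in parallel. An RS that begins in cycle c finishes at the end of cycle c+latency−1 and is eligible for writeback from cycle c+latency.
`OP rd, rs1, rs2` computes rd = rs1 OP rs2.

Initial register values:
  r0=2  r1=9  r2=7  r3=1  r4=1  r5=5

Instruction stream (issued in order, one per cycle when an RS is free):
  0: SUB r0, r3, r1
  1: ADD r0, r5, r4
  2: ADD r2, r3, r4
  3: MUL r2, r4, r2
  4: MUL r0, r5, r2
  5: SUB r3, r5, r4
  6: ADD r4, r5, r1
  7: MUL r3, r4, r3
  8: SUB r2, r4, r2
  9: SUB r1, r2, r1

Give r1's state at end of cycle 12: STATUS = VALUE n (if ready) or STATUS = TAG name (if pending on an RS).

STATUS = TAG Add2

cycle 1: issue SUB r0<-Add1 // r0:Add1,r1:9,r2:7,r3:1,r4:1,r5:5
cycle 2: issue ADD r0<-Add2 // r0:Add2,r1:9,r2:7,r3:1,r4:1,r5:5
cycle 3: CDB Add1=-8; issue ADD r2<-Add1 // r0:Add2,r1:9,r2:Add1,r3:1,r4:1,r5:5
cycle 4: CDB Add2=6; issue MUL r2<-Mul1 // r0:6,r1:9,r2:Mul1,r3:1,r4:1,r5:5
cycle 5: CDB Add1=2; issue MUL r0<-Mul2 // r0:Mul2,r1:9,r2:Mul1,r3:1,r4:1,r5:5
cycle 6: issue SUB r3<-Add1 // r0:Mul2,r1:9,r2:Mul1,r3:Add1,r4:1,r5:5
cycle 7: issue ADD r4<-Add2 // r0:Mul2,r1:9,r2:Mul1,r3:Add1,r4:Add2,r5:5
cycle 8: CDB Add1=4; stall // r0:Mul2,r1:9,r2:Mul1,r3:4,r4:Add2,r5:5
cycle 9: CDB Add2=14; stall // r0:Mul2,r1:9,r2:Mul1,r3:4,r4:14,r5:5
cycle 10: CDB Mul1=2; issue MUL r3<-Mul1 // r0:Mul2,r1:9,r2:2,r3:Mul1,r4:14,r5:5
cycle 11: issue SUB r2<-Add1 // r0:Mul2,r1:9,r2:Add1,r3:Mul1,r4:14,r5:5
cycle 12: issue SUB r1<-Add2 // r0:Mul2,r1:Add2,r2:Add1,r3:Mul1,r4:14,r5:5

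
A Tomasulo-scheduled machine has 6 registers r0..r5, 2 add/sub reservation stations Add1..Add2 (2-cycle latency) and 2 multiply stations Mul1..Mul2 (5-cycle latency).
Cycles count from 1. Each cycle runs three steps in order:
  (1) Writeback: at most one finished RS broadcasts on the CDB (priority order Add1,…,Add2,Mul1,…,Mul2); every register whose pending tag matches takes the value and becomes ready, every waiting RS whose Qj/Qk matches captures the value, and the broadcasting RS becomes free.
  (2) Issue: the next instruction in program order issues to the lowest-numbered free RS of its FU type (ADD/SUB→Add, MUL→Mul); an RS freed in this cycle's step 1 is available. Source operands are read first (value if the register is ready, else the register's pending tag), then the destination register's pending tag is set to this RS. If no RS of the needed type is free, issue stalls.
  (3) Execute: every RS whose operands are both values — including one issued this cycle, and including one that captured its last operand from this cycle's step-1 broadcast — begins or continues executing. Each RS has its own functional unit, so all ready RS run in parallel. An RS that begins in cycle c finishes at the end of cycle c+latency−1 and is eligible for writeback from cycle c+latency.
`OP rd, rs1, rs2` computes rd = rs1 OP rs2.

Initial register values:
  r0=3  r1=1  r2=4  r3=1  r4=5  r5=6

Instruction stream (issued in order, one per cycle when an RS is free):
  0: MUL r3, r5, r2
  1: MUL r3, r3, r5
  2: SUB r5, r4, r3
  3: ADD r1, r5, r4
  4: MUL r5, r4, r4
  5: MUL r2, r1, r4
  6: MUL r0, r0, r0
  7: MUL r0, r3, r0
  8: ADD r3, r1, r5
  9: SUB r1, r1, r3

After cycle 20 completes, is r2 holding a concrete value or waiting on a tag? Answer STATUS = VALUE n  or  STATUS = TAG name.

  c1: issue MUL r3<-Mul1  regs: r0:3,r1:1,r2:4,r3:Mul1,r4:5,r5:6
  c2: issue MUL r3<-Mul2  regs: r0:3,r1:1,r2:4,r3:Mul2,r4:5,r5:6
  c3: issue SUB r5<-Add1  regs: r0:3,r1:1,r2:4,r3:Mul2,r4:5,r5:Add1
  c4: issue ADD r1<-Add2  regs: r0:3,r1:Add2,r2:4,r3:Mul2,r4:5,r5:Add1
  c5: stall  regs: r0:3,r1:Add2,r2:4,r3:Mul2,r4:5,r5:Add1
  c6: CDB Mul1=24; issue MUL r5<-Mul1  regs: r0:3,r1:Add2,r2:4,r3:Mul2,r4:5,r5:Mul1
  c7: stall  regs: r0:3,r1:Add2,r2:4,r3:Mul2,r4:5,r5:Mul1
  c8: stall  regs: r0:3,r1:Add2,r2:4,r3:Mul2,r4:5,r5:Mul1
  c9: stall  regs: r0:3,r1:Add2,r2:4,r3:Mul2,r4:5,r5:Mul1
  c10: stall  regs: r0:3,r1:Add2,r2:4,r3:Mul2,r4:5,r5:Mul1
  c11: CDB Mul1=25; issue MUL r2<-Mul1  regs: r0:3,r1:Add2,r2:Mul1,r3:Mul2,r4:5,r5:25
  c12: CDB Mul2=144; issue MUL r0<-Mul2  regs: r0:Mul2,r1:Add2,r2:Mul1,r3:144,r4:5,r5:25
  c13: stall  regs: r0:Mul2,r1:Add2,r2:Mul1,r3:144,r4:5,r5:25
  c14: CDB Add1=-139; stall  regs: r0:Mul2,r1:Add2,r2:Mul1,r3:144,r4:5,r5:25
  c15: stall  regs: r0:Mul2,r1:Add2,r2:Mul1,r3:144,r4:5,r5:25
  c16: CDB Add2=-134; stall  regs: r0:Mul2,r1:-134,r2:Mul1,r3:144,r4:5,r5:25
  c17: CDB Mul2=9; issue MUL r0<-Mul2  regs: r0:Mul2,r1:-134,r2:Mul1,r3:144,r4:5,r5:25
  c18: issue ADD r3<-Add1  regs: r0:Mul2,r1:-134,r2:Mul1,r3:Add1,r4:5,r5:25
  c19: issue SUB r1<-Add2  regs: r0:Mul2,r1:Add2,r2:Mul1,r3:Add1,r4:5,r5:25
  c20: CDB Add1=-109  regs: r0:Mul2,r1:Add2,r2:Mul1,r3:-109,r4:5,r5:25

STATUS = TAG Mul1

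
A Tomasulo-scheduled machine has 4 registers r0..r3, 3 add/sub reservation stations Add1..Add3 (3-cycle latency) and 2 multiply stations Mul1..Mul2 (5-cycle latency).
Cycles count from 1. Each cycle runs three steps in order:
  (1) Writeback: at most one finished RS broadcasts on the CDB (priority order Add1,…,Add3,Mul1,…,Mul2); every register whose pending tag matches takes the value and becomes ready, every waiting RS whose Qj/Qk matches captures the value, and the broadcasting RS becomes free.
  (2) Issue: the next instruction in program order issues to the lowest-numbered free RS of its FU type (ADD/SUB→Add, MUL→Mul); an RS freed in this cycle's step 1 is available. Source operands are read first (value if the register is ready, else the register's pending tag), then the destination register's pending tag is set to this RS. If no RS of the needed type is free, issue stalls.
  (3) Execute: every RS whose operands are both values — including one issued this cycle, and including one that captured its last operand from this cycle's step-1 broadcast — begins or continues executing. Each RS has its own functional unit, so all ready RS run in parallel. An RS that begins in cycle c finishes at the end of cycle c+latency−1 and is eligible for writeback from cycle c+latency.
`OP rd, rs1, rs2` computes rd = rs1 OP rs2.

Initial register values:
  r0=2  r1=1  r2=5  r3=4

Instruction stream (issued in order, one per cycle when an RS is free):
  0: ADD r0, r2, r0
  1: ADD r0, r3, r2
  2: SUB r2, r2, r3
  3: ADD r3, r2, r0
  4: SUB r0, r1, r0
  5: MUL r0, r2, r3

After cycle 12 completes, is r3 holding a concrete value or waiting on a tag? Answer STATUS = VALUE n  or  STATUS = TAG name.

STATUS = VALUE 10

cycle 1: issue ADD r0<-Add1 // r0:Add1,r1:1,r2:5,r3:4
cycle 2: issue ADD r0<-Add2 // r0:Add2,r1:1,r2:5,r3:4
cycle 3: issue SUB r2<-Add3 // r0:Add2,r1:1,r2:Add3,r3:4
cycle 4: CDB Add1=7; issue ADD r3<-Add1 // r0:Add2,r1:1,r2:Add3,r3:Add1
cycle 5: CDB Add2=9; issue SUB r0<-Add2 // r0:Add2,r1:1,r2:Add3,r3:Add1
cycle 6: CDB Add3=1; issue MUL r0<-Mul1 // r0:Mul1,r1:1,r2:1,r3:Add1
cycle 7: - // r0:Mul1,r1:1,r2:1,r3:Add1
cycle 8: CDB Add2=-8 // r0:Mul1,r1:1,r2:1,r3:Add1
cycle 9: CDB Add1=10 // r0:Mul1,r1:1,r2:1,r3:10
cycle 10: - // r0:Mul1,r1:1,r2:1,r3:10
cycle 11: - // r0:Mul1,r1:1,r2:1,r3:10
cycle 12: - // r0:Mul1,r1:1,r2:1,r3:10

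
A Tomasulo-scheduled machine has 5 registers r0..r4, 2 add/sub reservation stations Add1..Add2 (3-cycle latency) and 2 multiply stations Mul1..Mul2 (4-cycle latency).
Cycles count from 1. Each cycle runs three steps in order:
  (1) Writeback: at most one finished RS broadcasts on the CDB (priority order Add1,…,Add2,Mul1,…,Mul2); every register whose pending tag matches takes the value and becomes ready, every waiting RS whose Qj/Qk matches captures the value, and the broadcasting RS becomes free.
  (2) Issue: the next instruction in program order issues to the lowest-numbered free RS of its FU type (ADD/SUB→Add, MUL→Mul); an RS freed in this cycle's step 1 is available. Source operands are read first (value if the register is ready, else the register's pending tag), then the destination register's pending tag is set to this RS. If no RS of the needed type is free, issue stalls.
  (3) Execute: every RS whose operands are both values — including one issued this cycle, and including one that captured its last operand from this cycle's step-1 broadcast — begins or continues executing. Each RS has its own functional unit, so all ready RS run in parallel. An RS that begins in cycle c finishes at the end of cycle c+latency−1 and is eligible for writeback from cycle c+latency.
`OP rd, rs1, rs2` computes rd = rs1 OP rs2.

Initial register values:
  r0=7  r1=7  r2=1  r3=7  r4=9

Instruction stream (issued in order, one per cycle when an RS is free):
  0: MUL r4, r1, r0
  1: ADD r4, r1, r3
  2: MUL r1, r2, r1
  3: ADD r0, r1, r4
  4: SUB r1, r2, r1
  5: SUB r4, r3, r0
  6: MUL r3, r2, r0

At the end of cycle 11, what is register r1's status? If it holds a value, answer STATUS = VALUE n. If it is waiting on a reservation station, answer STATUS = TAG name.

cycle 1: issue MUL r4<-Mul1 // r0:7,r1:7,r2:1,r3:7,r4:Mul1
cycle 2: issue ADD r4<-Add1 // r0:7,r1:7,r2:1,r3:7,r4:Add1
cycle 3: issue MUL r1<-Mul2 // r0:7,r1:Mul2,r2:1,r3:7,r4:Add1
cycle 4: issue ADD r0<-Add2 // r0:Add2,r1:Mul2,r2:1,r3:7,r4:Add1
cycle 5: CDB Add1=14; issue SUB r1<-Add1 // r0:Add2,r1:Add1,r2:1,r3:7,r4:14
cycle 6: CDB Mul1=49; stall // r0:Add2,r1:Add1,r2:1,r3:7,r4:14
cycle 7: CDB Mul2=7; stall // r0:Add2,r1:Add1,r2:1,r3:7,r4:14
cycle 8: stall // r0:Add2,r1:Add1,r2:1,r3:7,r4:14
cycle 9: stall // r0:Add2,r1:Add1,r2:1,r3:7,r4:14
cycle 10: CDB Add1=-6; issue SUB r4<-Add1 // r0:Add2,r1:-6,r2:1,r3:7,r4:Add1
cycle 11: CDB Add2=21; issue MUL r3<-Mul1 // r0:21,r1:-6,r2:1,r3:Mul1,r4:Add1

STATUS = VALUE -6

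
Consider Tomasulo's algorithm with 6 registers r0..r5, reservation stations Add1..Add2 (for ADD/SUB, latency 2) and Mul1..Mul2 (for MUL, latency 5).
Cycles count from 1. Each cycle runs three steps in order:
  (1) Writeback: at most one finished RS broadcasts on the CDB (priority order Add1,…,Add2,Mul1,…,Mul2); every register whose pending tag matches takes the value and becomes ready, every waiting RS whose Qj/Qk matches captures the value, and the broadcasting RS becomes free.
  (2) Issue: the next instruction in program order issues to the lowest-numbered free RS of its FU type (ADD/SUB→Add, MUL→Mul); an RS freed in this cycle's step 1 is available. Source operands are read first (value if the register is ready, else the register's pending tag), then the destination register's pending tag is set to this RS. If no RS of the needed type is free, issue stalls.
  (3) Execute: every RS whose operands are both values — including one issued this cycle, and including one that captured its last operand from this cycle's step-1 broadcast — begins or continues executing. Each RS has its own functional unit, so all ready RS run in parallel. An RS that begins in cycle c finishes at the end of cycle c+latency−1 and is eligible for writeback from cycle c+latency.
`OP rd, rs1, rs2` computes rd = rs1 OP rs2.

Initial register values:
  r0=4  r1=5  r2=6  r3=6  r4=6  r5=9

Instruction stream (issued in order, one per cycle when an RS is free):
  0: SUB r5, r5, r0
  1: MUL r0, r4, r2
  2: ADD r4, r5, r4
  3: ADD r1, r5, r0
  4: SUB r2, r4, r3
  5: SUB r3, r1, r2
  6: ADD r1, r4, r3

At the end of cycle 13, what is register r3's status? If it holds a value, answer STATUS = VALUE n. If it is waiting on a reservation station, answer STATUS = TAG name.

  c1: issue SUB r5<-Add1  regs: r0:4,r1:5,r2:6,r3:6,r4:6,r5:Add1
  c2: issue MUL r0<-Mul1  regs: r0:Mul1,r1:5,r2:6,r3:6,r4:6,r5:Add1
  c3: CDB Add1=5; issue ADD r4<-Add1  regs: r0:Mul1,r1:5,r2:6,r3:6,r4:Add1,r5:5
  c4: issue ADD r1<-Add2  regs: r0:Mul1,r1:Add2,r2:6,r3:6,r4:Add1,r5:5
  c5: CDB Add1=11; issue SUB r2<-Add1  regs: r0:Mul1,r1:Add2,r2:Add1,r3:6,r4:11,r5:5
  c6: stall  regs: r0:Mul1,r1:Add2,r2:Add1,r3:6,r4:11,r5:5
  c7: CDB Add1=5; issue SUB r3<-Add1  regs: r0:Mul1,r1:Add2,r2:5,r3:Add1,r4:11,r5:5
  c8: CDB Mul1=36; stall  regs: r0:36,r1:Add2,r2:5,r3:Add1,r4:11,r5:5
  c9: stall  regs: r0:36,r1:Add2,r2:5,r3:Add1,r4:11,r5:5
  c10: CDB Add2=41; issue ADD r1<-Add2  regs: r0:36,r1:Add2,r2:5,r3:Add1,r4:11,r5:5
  c11: -  regs: r0:36,r1:Add2,r2:5,r3:Add1,r4:11,r5:5
  c12: CDB Add1=36  regs: r0:36,r1:Add2,r2:5,r3:36,r4:11,r5:5
  c13: -  regs: r0:36,r1:Add2,r2:5,r3:36,r4:11,r5:5

STATUS = VALUE 36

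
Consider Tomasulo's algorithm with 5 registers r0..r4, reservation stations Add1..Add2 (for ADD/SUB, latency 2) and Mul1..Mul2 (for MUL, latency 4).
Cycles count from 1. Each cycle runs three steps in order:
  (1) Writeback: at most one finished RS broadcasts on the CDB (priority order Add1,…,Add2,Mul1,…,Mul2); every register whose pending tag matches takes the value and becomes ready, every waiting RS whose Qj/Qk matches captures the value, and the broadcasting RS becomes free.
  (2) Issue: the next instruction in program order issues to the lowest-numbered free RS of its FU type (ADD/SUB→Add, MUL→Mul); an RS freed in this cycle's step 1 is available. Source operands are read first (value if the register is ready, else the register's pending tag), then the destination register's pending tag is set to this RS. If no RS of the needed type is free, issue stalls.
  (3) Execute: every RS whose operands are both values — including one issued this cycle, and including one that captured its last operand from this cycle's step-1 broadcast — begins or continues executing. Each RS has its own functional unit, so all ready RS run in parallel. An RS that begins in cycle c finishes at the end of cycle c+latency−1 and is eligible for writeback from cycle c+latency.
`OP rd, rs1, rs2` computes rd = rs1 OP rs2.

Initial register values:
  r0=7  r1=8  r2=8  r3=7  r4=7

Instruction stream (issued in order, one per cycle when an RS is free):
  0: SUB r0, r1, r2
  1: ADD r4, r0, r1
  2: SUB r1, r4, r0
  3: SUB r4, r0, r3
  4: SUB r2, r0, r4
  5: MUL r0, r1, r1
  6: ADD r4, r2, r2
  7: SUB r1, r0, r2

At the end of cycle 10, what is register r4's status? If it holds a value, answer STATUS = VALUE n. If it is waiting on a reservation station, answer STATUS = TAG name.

c1: issue SUB r0<-Add1 | r0:Add1,r1:8,r2:8,r3:7,r4:7
c2: issue ADD r4<-Add2 | r0:Add1,r1:8,r2:8,r3:7,r4:Add2
c3: CDB Add1=0; issue SUB r1<-Add1 | r0:0,r1:Add1,r2:8,r3:7,r4:Add2
c4: stall | r0:0,r1:Add1,r2:8,r3:7,r4:Add2
c5: CDB Add2=8; issue SUB r4<-Add2 | r0:0,r1:Add1,r2:8,r3:7,r4:Add2
c6: stall | r0:0,r1:Add1,r2:8,r3:7,r4:Add2
c7: CDB Add1=8; issue SUB r2<-Add1 | r0:0,r1:8,r2:Add1,r3:7,r4:Add2
c8: CDB Add2=-7; issue MUL r0<-Mul1 | r0:Mul1,r1:8,r2:Add1,r3:7,r4:-7
c9: issue ADD r4<-Add2 | r0:Mul1,r1:8,r2:Add1,r3:7,r4:Add2
c10: CDB Add1=7; issue SUB r1<-Add1 | r0:Mul1,r1:Add1,r2:7,r3:7,r4:Add2

STATUS = TAG Add2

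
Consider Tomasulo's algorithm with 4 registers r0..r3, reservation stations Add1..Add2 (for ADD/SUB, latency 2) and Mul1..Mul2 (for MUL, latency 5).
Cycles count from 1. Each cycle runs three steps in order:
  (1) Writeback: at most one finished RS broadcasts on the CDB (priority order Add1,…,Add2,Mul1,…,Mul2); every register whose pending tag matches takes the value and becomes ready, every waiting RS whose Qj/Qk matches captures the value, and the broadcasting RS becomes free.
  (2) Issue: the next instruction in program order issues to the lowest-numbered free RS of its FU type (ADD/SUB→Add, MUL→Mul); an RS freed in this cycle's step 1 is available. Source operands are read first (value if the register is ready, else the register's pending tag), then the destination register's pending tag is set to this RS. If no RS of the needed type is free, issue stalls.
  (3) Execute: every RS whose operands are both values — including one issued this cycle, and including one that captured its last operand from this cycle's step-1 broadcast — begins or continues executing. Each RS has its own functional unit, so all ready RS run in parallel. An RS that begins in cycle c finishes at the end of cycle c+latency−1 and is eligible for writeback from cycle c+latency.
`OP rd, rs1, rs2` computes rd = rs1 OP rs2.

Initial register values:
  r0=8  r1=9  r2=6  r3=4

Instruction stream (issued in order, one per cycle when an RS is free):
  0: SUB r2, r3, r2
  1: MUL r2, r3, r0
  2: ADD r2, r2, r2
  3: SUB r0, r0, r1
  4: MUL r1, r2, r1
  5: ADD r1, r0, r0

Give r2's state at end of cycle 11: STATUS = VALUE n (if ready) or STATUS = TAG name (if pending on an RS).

STATUS = VALUE 64

cycle 1: issue SUB r2<-Add1 // r0:8,r1:9,r2:Add1,r3:4
cycle 2: issue MUL r2<-Mul1 // r0:8,r1:9,r2:Mul1,r3:4
cycle 3: CDB Add1=-2; issue ADD r2<-Add1 // r0:8,r1:9,r2:Add1,r3:4
cycle 4: issue SUB r0<-Add2 // r0:Add2,r1:9,r2:Add1,r3:4
cycle 5: issue MUL r1<-Mul2 // r0:Add2,r1:Mul2,r2:Add1,r3:4
cycle 6: CDB Add2=-1; issue ADD r1<-Add2 // r0:-1,r1:Add2,r2:Add1,r3:4
cycle 7: CDB Mul1=32 // r0:-1,r1:Add2,r2:Add1,r3:4
cycle 8: CDB Add2=-2 // r0:-1,r1:-2,r2:Add1,r3:4
cycle 9: CDB Add1=64 // r0:-1,r1:-2,r2:64,r3:4
cycle 10: - // r0:-1,r1:-2,r2:64,r3:4
cycle 11: - // r0:-1,r1:-2,r2:64,r3:4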